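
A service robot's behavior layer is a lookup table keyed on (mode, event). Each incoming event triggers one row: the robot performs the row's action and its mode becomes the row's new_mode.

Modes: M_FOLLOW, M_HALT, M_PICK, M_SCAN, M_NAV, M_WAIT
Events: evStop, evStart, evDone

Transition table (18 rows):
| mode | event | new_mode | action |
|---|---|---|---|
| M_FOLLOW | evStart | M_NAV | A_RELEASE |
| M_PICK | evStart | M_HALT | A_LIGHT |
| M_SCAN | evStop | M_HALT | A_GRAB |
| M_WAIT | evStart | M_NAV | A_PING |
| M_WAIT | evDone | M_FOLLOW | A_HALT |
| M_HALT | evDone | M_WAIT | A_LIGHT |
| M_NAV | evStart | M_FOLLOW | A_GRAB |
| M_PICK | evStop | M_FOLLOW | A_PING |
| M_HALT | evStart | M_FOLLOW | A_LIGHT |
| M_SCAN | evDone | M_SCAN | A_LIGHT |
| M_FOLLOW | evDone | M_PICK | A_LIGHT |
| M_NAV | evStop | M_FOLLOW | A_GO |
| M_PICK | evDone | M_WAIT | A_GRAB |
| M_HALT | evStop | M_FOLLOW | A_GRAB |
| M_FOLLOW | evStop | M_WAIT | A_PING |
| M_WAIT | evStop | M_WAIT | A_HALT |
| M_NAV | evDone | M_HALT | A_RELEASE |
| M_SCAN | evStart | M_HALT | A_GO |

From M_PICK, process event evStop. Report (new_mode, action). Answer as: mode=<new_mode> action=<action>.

current mode = M_PICK; filter table to that mode:
  (M_PICK, evStart) → (M_HALT, A_LIGHT)
  (M_PICK, evStop) → (M_FOLLOW, A_PING)  ← event matches
  (M_PICK, evDone) → (M_WAIT, A_GRAB)
event = evStop selects (M_FOLLOW, A_PING)

mode=M_FOLLOW action=A_PING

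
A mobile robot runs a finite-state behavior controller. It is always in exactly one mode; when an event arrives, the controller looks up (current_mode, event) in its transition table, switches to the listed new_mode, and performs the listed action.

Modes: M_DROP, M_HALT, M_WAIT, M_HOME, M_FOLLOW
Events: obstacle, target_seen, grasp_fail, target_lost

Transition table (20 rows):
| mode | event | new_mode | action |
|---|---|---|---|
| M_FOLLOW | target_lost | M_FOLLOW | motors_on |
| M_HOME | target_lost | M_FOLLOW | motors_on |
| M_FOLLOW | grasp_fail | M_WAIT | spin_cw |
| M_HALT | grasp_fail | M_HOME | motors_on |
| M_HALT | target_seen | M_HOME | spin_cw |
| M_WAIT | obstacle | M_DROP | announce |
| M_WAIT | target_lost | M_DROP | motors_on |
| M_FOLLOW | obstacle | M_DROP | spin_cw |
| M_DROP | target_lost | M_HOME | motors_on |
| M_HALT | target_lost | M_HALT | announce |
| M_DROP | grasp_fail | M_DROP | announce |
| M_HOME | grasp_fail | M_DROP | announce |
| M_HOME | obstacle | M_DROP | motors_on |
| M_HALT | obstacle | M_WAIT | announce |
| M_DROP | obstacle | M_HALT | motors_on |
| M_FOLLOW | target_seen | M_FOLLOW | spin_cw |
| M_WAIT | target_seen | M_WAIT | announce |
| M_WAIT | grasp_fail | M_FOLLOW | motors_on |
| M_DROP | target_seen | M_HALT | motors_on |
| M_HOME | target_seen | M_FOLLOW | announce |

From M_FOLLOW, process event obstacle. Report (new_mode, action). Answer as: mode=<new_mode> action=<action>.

mode=M_DROP action=spin_cw

current mode = M_FOLLOW; filter table to that mode:
  (M_FOLLOW, target_lost) → (M_FOLLOW, motors_on)
  (M_FOLLOW, grasp_fail) → (M_WAIT, spin_cw)
  (M_FOLLOW, obstacle) → (M_DROP, spin_cw)  ← event matches
  (M_FOLLOW, target_seen) → (M_FOLLOW, spin_cw)
event = obstacle selects (M_DROP, spin_cw)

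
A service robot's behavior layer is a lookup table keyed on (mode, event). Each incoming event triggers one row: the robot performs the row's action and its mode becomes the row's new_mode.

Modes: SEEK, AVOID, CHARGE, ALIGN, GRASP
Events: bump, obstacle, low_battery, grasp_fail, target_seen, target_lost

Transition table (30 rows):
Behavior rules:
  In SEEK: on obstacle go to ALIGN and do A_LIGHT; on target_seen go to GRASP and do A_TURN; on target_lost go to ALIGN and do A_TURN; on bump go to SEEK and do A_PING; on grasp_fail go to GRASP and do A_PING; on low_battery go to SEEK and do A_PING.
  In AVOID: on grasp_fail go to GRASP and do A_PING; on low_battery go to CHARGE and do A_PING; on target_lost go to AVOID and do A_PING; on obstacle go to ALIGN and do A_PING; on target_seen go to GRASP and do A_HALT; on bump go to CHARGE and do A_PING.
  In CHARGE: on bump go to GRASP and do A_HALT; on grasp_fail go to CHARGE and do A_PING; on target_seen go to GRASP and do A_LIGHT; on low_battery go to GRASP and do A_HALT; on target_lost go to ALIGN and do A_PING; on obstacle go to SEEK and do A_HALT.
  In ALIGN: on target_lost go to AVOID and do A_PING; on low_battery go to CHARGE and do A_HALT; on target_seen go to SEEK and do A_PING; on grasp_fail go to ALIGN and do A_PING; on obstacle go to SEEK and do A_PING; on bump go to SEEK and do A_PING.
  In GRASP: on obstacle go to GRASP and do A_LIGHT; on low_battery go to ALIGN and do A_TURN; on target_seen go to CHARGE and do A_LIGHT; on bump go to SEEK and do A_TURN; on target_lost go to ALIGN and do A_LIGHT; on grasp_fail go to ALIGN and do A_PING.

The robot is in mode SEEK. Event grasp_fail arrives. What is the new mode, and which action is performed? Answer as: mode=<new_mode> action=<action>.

current mode = SEEK; filter table to that mode:
  (SEEK, obstacle) → (ALIGN, A_LIGHT)
  (SEEK, target_seen) → (GRASP, A_TURN)
  (SEEK, target_lost) → (ALIGN, A_TURN)
  (SEEK, bump) → (SEEK, A_PING)
  (SEEK, grasp_fail) → (GRASP, A_PING)  ← event matches
  (SEEK, low_battery) → (SEEK, A_PING)
event = grasp_fail selects (GRASP, A_PING)

mode=GRASP action=A_PING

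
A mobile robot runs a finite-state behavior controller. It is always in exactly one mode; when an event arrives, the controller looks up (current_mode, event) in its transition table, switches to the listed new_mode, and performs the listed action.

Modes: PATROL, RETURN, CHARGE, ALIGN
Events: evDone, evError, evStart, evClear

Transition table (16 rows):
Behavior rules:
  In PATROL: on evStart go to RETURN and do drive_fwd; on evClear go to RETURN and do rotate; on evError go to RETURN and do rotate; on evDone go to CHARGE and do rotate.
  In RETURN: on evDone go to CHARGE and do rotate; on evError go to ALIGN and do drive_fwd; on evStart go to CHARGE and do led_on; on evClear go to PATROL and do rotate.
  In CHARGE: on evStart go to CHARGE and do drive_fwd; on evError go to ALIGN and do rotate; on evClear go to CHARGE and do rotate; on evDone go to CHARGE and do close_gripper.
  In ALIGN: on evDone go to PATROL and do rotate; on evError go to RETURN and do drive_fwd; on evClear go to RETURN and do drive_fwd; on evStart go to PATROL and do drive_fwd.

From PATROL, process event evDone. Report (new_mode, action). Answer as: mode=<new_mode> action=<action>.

current mode = PATROL; filter table to that mode:
  (PATROL, evStart) → (RETURN, drive_fwd)
  (PATROL, evClear) → (RETURN, rotate)
  (PATROL, evError) → (RETURN, rotate)
  (PATROL, evDone) → (CHARGE, rotate)  ← event matches
event = evDone selects (CHARGE, rotate)

mode=CHARGE action=rotate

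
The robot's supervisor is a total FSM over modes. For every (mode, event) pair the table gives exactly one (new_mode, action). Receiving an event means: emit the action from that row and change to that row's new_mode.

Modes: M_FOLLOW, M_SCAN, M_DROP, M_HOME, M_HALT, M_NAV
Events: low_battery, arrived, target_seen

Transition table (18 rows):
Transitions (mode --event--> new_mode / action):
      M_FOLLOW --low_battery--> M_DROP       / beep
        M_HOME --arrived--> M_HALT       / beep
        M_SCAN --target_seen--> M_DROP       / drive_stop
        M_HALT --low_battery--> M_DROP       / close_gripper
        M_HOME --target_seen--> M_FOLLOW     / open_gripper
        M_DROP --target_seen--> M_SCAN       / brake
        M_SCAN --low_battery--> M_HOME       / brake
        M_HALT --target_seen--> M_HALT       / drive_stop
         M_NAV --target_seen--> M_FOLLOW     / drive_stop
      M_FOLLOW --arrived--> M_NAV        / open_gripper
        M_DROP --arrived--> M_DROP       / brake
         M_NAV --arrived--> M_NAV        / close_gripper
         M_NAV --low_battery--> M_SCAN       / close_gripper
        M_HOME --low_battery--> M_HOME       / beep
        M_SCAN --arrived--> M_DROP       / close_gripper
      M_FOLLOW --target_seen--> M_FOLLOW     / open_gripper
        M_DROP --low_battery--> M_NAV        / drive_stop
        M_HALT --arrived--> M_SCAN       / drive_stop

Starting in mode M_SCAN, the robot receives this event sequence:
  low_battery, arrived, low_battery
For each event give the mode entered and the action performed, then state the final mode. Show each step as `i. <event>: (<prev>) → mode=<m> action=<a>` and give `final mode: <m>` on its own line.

1. low_battery: (M_SCAN) → mode=M_HOME action=brake
2. arrived: (M_HOME) → mode=M_HALT action=beep
3. low_battery: (M_HALT) → mode=M_DROP action=close_gripper

final mode: M_DROP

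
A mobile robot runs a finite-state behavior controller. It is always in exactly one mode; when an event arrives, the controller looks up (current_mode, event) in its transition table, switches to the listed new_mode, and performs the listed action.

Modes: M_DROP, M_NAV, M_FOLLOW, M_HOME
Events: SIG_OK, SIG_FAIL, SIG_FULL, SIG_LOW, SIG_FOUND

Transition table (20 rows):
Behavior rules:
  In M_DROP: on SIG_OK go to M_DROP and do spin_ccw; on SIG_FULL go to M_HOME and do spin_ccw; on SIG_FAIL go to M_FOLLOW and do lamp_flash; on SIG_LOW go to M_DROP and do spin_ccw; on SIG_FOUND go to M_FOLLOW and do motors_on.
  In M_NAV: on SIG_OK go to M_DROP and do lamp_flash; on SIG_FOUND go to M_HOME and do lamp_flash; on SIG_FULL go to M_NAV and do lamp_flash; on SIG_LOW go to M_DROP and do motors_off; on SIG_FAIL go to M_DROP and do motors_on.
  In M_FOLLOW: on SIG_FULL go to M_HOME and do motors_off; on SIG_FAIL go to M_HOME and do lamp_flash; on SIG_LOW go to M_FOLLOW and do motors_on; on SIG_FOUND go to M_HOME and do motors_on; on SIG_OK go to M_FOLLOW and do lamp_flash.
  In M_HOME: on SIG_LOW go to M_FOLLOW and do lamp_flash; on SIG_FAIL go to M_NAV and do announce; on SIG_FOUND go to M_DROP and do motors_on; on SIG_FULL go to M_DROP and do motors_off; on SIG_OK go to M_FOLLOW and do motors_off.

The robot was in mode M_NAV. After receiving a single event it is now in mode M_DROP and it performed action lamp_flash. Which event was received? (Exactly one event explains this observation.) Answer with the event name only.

try SIG_OK: (M_NAV, SIG_OK) → (M_DROP, lamp_flash)  ← matches
try SIG_FAIL: (M_NAV, SIG_FAIL) → (M_DROP, motors_on)
try SIG_FULL: (M_NAV, SIG_FULL) → (M_NAV, lamp_flash)
try SIG_LOW: (M_NAV, SIG_LOW) → (M_DROP, motors_off)
try SIG_FOUND: (M_NAV, SIG_FOUND) → (M_HOME, lamp_flash)

SIG_OK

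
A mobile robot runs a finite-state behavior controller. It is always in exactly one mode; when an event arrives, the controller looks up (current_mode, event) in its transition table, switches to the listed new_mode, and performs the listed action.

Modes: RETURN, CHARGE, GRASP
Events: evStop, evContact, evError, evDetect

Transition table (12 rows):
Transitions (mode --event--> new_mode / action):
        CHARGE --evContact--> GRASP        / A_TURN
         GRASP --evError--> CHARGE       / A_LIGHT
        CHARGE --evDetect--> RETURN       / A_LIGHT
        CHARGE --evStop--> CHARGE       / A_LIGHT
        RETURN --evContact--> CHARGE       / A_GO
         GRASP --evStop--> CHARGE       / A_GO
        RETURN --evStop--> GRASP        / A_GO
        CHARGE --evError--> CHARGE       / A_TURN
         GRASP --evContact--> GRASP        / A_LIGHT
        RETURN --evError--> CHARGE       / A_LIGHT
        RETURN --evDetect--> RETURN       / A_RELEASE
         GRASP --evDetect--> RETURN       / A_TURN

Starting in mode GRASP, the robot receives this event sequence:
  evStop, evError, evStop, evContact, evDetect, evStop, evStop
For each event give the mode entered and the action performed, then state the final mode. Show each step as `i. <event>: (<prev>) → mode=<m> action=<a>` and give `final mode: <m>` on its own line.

1. evStop: (GRASP) → mode=CHARGE action=A_GO
2. evError: (CHARGE) → mode=CHARGE action=A_TURN
3. evStop: (CHARGE) → mode=CHARGE action=A_LIGHT
4. evContact: (CHARGE) → mode=GRASP action=A_TURN
5. evDetect: (GRASP) → mode=RETURN action=A_TURN
6. evStop: (RETURN) → mode=GRASP action=A_GO
7. evStop: (GRASP) → mode=CHARGE action=A_GO

final mode: CHARGE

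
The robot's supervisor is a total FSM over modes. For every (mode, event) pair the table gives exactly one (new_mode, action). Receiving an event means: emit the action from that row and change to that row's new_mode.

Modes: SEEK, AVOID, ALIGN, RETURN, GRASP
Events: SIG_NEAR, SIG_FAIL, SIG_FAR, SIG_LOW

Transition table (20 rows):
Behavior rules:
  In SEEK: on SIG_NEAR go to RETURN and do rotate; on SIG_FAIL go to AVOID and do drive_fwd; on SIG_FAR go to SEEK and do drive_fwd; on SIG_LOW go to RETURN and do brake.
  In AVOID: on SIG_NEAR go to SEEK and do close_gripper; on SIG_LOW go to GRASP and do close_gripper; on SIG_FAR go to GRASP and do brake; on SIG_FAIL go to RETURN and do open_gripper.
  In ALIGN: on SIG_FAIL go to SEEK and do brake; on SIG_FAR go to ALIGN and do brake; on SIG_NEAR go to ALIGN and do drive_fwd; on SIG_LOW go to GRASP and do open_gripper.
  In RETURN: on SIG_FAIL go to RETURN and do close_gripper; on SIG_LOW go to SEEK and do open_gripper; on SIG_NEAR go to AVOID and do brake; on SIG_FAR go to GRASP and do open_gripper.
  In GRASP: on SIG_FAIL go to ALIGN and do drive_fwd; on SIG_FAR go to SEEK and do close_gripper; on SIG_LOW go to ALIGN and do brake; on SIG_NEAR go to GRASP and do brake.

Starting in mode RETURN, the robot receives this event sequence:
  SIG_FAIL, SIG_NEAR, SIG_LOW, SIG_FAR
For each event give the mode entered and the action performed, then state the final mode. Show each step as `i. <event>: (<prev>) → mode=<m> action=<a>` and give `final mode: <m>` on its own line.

final mode: SEEK

1. SIG_FAIL: (RETURN) → mode=RETURN action=close_gripper
2. SIG_NEAR: (RETURN) → mode=AVOID action=brake
3. SIG_LOW: (AVOID) → mode=GRASP action=close_gripper
4. SIG_FAR: (GRASP) → mode=SEEK action=close_gripper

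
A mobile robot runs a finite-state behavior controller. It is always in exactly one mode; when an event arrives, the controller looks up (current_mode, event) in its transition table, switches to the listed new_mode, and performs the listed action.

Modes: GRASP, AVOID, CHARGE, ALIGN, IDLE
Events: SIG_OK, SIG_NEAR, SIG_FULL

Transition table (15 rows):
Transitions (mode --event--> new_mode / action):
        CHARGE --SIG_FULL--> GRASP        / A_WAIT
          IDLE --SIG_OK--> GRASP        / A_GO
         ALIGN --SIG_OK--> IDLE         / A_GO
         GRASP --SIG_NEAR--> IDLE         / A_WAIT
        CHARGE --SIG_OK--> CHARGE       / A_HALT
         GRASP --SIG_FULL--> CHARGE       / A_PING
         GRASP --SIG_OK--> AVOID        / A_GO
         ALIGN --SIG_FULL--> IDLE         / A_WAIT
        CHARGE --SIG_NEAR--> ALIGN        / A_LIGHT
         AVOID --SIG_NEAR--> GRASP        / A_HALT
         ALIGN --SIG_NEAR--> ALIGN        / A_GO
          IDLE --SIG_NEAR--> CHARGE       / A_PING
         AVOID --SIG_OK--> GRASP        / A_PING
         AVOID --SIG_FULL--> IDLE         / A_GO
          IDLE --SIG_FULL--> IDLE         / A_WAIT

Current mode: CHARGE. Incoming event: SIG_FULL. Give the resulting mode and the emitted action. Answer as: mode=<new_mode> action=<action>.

current mode = CHARGE; filter table to that mode:
  (CHARGE, SIG_FULL) → (GRASP, A_WAIT)  ← event matches
  (CHARGE, SIG_OK) → (CHARGE, A_HALT)
  (CHARGE, SIG_NEAR) → (ALIGN, A_LIGHT)
event = SIG_FULL selects (GRASP, A_WAIT)

mode=GRASP action=A_WAIT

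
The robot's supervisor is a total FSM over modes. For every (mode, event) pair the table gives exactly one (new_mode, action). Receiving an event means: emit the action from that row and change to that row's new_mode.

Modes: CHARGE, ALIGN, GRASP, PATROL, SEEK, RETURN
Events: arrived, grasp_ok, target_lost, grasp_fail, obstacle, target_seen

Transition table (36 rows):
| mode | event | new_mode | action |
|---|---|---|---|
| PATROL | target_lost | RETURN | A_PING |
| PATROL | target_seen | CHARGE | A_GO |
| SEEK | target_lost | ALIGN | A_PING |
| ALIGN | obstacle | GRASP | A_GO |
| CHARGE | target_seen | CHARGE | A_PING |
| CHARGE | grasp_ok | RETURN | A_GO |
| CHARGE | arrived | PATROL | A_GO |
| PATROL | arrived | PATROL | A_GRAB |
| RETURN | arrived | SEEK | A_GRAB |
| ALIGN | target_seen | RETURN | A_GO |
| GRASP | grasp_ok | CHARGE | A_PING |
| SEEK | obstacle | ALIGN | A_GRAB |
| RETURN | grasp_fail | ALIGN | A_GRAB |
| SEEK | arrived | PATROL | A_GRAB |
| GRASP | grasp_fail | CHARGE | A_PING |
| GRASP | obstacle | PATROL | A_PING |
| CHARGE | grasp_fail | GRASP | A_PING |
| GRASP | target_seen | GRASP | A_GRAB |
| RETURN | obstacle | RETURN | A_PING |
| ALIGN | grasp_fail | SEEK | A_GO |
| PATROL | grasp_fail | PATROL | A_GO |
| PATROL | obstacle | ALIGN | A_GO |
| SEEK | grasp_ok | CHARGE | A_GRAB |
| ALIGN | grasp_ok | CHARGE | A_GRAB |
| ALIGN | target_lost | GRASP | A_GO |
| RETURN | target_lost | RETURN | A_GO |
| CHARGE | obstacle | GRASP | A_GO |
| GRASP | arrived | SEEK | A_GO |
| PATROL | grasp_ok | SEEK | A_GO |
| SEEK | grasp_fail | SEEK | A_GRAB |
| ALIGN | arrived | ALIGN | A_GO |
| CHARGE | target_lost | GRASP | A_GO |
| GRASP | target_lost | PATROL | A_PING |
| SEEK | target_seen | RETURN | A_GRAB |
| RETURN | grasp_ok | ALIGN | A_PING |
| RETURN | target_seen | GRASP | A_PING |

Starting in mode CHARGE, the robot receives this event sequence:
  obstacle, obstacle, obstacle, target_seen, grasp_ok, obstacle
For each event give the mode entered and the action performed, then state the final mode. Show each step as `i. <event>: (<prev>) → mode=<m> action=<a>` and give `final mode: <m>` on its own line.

1. obstacle: (CHARGE) → mode=GRASP action=A_GO
2. obstacle: (GRASP) → mode=PATROL action=A_PING
3. obstacle: (PATROL) → mode=ALIGN action=A_GO
4. target_seen: (ALIGN) → mode=RETURN action=A_GO
5. grasp_ok: (RETURN) → mode=ALIGN action=A_PING
6. obstacle: (ALIGN) → mode=GRASP action=A_GO

final mode: GRASP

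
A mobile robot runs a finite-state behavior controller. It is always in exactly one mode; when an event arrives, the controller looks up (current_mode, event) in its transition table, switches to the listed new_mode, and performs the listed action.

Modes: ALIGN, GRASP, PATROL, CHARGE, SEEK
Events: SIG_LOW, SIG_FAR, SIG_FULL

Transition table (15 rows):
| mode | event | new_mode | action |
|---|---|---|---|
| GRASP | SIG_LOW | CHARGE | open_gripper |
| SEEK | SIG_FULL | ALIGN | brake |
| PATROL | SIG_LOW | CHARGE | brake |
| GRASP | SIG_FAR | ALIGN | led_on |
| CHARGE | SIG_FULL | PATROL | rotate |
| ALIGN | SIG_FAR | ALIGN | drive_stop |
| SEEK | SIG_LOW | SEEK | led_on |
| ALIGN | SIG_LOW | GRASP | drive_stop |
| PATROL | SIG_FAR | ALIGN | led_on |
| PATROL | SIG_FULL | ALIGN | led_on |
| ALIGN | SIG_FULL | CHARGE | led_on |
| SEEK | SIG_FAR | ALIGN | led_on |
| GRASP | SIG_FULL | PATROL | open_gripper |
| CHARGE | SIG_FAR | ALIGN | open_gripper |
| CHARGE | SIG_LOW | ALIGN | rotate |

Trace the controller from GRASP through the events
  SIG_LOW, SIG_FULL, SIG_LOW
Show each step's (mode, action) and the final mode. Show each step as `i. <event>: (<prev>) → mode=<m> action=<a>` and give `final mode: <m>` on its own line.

final mode: CHARGE

1. SIG_LOW: (GRASP) → mode=CHARGE action=open_gripper
2. SIG_FULL: (CHARGE) → mode=PATROL action=rotate
3. SIG_LOW: (PATROL) → mode=CHARGE action=brake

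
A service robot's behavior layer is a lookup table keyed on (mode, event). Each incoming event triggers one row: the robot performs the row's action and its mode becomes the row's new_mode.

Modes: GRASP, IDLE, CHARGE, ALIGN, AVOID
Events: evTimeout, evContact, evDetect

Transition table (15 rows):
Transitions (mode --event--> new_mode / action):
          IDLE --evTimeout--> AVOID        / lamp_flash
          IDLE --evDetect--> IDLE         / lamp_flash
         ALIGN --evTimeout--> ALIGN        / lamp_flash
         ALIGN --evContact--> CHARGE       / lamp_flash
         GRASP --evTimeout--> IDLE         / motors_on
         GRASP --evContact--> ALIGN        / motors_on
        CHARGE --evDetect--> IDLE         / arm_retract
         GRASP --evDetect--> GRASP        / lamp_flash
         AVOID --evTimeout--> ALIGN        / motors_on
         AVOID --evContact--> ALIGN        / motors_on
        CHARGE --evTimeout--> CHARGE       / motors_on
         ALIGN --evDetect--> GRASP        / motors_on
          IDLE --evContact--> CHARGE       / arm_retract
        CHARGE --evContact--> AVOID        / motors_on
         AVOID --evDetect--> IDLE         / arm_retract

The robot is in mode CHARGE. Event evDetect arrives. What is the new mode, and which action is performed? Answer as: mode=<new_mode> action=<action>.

current mode = CHARGE; filter table to that mode:
  (CHARGE, evDetect) → (IDLE, arm_retract)  ← event matches
  (CHARGE, evTimeout) → (CHARGE, motors_on)
  (CHARGE, evContact) → (AVOID, motors_on)
event = evDetect selects (IDLE, arm_retract)

mode=IDLE action=arm_retract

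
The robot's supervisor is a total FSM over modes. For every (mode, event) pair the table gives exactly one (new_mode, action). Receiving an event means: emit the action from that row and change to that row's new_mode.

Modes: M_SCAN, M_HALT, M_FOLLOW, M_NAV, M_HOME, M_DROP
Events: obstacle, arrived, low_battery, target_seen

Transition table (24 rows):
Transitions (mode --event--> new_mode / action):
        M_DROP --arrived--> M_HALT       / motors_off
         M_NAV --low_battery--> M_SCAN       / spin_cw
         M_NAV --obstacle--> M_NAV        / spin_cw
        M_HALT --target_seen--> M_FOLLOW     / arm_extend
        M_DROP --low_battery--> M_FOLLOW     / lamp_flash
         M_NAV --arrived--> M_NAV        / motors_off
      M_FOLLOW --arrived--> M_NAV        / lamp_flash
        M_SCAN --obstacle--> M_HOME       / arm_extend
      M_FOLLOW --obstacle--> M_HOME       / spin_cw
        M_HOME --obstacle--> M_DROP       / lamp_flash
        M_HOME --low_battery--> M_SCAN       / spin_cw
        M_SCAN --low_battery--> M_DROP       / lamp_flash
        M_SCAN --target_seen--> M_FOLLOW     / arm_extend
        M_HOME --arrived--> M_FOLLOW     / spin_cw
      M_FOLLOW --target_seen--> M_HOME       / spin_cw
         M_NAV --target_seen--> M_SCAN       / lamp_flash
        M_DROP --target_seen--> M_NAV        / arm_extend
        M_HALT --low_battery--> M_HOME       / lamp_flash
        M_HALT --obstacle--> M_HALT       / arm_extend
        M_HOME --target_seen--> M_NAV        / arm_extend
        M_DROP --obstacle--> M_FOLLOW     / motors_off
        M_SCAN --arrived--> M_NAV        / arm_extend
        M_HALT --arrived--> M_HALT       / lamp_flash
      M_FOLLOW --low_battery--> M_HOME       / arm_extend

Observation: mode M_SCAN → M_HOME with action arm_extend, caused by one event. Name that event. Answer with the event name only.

obstacle

try obstacle: (M_SCAN, obstacle) → (M_HOME, arm_extend)  ← matches
try arrived: (M_SCAN, arrived) → (M_NAV, arm_extend)
try low_battery: (M_SCAN, low_battery) → (M_DROP, lamp_flash)
try target_seen: (M_SCAN, target_seen) → (M_FOLLOW, arm_extend)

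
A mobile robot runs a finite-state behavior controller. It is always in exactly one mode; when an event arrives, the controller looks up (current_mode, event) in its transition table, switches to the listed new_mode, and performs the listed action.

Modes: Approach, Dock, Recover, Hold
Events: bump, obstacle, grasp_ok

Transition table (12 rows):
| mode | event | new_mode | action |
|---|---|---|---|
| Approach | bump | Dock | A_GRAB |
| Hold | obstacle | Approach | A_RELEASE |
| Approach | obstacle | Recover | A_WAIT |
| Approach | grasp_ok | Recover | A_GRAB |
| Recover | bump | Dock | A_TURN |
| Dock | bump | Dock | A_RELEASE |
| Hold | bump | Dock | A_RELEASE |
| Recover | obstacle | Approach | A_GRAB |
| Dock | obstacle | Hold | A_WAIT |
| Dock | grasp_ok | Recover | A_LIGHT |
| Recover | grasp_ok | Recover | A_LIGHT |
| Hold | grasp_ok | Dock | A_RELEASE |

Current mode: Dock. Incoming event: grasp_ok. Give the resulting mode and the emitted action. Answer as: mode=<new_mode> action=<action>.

current mode = Dock; filter table to that mode:
  (Dock, bump) → (Dock, A_RELEASE)
  (Dock, obstacle) → (Hold, A_WAIT)
  (Dock, grasp_ok) → (Recover, A_LIGHT)  ← event matches
event = grasp_ok selects (Recover, A_LIGHT)

mode=Recover action=A_LIGHT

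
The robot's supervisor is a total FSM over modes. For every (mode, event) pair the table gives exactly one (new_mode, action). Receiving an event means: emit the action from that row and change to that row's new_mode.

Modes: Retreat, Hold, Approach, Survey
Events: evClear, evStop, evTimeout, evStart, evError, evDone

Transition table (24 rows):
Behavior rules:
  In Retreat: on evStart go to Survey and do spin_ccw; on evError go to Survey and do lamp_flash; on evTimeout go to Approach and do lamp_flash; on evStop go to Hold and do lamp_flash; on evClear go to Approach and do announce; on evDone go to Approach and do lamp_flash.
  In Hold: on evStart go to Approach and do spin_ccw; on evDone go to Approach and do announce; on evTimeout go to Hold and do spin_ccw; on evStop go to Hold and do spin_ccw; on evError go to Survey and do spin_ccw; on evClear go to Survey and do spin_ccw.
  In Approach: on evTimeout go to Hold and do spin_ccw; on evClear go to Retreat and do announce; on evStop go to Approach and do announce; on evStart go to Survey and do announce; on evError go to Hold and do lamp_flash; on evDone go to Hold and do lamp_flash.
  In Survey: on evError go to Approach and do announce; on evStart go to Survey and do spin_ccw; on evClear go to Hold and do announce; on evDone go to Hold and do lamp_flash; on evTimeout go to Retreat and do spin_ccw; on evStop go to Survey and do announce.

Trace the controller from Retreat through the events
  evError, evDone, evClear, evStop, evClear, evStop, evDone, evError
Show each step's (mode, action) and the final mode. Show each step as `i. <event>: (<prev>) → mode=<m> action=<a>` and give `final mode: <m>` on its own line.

final mode: Hold

1. evError: (Retreat) → mode=Survey action=lamp_flash
2. evDone: (Survey) → mode=Hold action=lamp_flash
3. evClear: (Hold) → mode=Survey action=spin_ccw
4. evStop: (Survey) → mode=Survey action=announce
5. evClear: (Survey) → mode=Hold action=announce
6. evStop: (Hold) → mode=Hold action=spin_ccw
7. evDone: (Hold) → mode=Approach action=announce
8. evError: (Approach) → mode=Hold action=lamp_flash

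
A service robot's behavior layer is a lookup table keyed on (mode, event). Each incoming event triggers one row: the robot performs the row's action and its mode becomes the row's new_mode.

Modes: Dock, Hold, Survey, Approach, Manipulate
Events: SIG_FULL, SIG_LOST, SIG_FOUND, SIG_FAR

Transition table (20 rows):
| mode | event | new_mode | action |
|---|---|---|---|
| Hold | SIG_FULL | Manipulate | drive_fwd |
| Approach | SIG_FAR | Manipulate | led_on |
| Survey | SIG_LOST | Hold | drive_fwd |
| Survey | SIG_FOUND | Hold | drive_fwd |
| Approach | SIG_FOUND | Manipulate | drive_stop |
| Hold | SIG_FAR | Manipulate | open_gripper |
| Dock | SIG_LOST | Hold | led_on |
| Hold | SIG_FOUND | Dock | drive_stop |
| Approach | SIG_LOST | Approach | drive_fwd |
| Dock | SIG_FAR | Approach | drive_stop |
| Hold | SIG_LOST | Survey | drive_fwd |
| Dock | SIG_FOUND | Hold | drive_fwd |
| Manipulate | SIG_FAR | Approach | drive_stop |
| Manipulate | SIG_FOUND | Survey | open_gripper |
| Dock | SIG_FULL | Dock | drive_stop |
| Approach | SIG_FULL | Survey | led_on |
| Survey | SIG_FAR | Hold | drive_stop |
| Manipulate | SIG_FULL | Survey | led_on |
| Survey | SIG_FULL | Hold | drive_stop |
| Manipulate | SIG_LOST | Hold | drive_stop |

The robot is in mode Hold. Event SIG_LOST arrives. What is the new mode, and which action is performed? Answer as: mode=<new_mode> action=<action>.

current mode = Hold; filter table to that mode:
  (Hold, SIG_FULL) → (Manipulate, drive_fwd)
  (Hold, SIG_FAR) → (Manipulate, open_gripper)
  (Hold, SIG_FOUND) → (Dock, drive_stop)
  (Hold, SIG_LOST) → (Survey, drive_fwd)  ← event matches
event = SIG_LOST selects (Survey, drive_fwd)

mode=Survey action=drive_fwd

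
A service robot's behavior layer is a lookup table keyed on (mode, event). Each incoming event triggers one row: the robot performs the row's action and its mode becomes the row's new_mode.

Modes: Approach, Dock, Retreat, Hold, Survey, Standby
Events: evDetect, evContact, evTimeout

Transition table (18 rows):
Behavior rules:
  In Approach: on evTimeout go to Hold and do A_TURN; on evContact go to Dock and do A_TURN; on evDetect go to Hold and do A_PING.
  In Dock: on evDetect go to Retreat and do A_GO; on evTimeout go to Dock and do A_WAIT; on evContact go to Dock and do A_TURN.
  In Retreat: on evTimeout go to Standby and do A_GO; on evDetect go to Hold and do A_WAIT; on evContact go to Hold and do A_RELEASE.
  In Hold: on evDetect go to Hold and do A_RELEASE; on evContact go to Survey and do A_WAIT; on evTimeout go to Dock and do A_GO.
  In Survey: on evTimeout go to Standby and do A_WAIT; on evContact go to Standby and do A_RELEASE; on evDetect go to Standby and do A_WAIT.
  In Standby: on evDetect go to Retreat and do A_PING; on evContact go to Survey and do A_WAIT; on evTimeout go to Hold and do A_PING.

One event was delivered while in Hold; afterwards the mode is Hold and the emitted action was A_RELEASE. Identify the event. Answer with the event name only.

try evDetect: (Hold, evDetect) → (Hold, A_RELEASE)  ← matches
try evContact: (Hold, evContact) → (Survey, A_WAIT)
try evTimeout: (Hold, evTimeout) → (Dock, A_GO)

evDetect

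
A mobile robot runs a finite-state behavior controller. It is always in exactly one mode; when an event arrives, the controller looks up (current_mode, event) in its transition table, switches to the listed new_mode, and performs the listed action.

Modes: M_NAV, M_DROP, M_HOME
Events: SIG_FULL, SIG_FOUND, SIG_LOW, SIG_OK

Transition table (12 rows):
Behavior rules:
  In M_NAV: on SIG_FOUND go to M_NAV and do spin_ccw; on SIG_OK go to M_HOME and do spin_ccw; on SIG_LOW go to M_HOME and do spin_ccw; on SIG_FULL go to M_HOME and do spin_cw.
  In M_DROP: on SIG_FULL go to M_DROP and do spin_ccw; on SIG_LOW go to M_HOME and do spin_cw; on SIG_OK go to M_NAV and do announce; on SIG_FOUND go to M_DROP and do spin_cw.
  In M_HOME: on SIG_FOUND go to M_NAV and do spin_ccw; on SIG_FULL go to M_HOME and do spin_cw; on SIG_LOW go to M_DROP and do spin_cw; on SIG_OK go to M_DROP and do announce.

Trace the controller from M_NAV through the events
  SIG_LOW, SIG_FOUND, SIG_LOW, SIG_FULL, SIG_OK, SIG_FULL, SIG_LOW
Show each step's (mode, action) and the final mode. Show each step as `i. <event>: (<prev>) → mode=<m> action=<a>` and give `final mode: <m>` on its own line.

1. SIG_LOW: (M_NAV) → mode=M_HOME action=spin_ccw
2. SIG_FOUND: (M_HOME) → mode=M_NAV action=spin_ccw
3. SIG_LOW: (M_NAV) → mode=M_HOME action=spin_ccw
4. SIG_FULL: (M_HOME) → mode=M_HOME action=spin_cw
5. SIG_OK: (M_HOME) → mode=M_DROP action=announce
6. SIG_FULL: (M_DROP) → mode=M_DROP action=spin_ccw
7. SIG_LOW: (M_DROP) → mode=M_HOME action=spin_cw

final mode: M_HOME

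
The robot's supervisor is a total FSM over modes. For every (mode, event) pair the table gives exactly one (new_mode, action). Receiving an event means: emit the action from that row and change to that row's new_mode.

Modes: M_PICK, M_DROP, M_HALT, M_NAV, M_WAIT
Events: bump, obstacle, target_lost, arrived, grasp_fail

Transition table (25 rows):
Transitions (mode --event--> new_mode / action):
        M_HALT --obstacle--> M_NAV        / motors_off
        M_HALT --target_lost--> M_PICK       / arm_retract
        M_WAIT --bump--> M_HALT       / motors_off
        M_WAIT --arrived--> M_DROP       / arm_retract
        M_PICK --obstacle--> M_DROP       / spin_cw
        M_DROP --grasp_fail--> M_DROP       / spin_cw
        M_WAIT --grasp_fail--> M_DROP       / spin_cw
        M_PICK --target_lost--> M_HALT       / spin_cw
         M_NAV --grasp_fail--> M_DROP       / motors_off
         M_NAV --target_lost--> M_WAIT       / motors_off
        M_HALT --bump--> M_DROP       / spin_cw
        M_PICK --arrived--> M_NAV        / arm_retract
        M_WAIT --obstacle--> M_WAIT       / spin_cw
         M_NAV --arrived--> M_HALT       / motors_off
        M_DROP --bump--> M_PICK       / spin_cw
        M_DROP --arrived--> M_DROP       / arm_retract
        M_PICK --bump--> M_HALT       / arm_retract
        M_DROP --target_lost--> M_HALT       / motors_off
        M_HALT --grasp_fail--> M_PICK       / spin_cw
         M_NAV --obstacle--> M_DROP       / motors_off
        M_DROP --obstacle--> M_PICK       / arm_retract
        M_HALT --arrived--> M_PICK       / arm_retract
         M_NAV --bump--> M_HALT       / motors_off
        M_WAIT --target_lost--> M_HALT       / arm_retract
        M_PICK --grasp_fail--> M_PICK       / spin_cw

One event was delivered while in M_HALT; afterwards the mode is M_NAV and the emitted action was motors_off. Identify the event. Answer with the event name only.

obstacle

try bump: (M_HALT, bump) → (M_DROP, spin_cw)
try obstacle: (M_HALT, obstacle) → (M_NAV, motors_off)  ← matches
try target_lost: (M_HALT, target_lost) → (M_PICK, arm_retract)
try arrived: (M_HALT, arrived) → (M_PICK, arm_retract)
try grasp_fail: (M_HALT, grasp_fail) → (M_PICK, spin_cw)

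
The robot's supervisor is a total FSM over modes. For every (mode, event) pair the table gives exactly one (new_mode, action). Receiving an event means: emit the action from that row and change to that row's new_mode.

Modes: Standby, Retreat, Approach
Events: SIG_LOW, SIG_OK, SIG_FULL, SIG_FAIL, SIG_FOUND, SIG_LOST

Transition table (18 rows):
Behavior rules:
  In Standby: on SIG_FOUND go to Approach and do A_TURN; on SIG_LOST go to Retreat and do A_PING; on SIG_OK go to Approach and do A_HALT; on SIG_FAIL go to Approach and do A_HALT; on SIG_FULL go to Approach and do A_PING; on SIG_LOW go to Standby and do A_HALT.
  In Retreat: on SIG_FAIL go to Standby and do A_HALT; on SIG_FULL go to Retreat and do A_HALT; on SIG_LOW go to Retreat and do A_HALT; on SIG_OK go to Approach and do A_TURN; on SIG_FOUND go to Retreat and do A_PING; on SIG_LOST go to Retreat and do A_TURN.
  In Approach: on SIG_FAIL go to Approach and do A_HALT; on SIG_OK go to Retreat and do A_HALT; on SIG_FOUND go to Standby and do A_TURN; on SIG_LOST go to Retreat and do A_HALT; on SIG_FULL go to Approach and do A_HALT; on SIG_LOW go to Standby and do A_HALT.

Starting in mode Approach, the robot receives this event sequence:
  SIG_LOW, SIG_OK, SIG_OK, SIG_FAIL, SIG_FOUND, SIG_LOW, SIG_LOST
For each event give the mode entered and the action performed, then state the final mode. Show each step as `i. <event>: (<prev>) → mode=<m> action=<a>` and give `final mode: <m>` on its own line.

final mode: Retreat

1. SIG_LOW: (Approach) → mode=Standby action=A_HALT
2. SIG_OK: (Standby) → mode=Approach action=A_HALT
3. SIG_OK: (Approach) → mode=Retreat action=A_HALT
4. SIG_FAIL: (Retreat) → mode=Standby action=A_HALT
5. SIG_FOUND: (Standby) → mode=Approach action=A_TURN
6. SIG_LOW: (Approach) → mode=Standby action=A_HALT
7. SIG_LOST: (Standby) → mode=Retreat action=A_PING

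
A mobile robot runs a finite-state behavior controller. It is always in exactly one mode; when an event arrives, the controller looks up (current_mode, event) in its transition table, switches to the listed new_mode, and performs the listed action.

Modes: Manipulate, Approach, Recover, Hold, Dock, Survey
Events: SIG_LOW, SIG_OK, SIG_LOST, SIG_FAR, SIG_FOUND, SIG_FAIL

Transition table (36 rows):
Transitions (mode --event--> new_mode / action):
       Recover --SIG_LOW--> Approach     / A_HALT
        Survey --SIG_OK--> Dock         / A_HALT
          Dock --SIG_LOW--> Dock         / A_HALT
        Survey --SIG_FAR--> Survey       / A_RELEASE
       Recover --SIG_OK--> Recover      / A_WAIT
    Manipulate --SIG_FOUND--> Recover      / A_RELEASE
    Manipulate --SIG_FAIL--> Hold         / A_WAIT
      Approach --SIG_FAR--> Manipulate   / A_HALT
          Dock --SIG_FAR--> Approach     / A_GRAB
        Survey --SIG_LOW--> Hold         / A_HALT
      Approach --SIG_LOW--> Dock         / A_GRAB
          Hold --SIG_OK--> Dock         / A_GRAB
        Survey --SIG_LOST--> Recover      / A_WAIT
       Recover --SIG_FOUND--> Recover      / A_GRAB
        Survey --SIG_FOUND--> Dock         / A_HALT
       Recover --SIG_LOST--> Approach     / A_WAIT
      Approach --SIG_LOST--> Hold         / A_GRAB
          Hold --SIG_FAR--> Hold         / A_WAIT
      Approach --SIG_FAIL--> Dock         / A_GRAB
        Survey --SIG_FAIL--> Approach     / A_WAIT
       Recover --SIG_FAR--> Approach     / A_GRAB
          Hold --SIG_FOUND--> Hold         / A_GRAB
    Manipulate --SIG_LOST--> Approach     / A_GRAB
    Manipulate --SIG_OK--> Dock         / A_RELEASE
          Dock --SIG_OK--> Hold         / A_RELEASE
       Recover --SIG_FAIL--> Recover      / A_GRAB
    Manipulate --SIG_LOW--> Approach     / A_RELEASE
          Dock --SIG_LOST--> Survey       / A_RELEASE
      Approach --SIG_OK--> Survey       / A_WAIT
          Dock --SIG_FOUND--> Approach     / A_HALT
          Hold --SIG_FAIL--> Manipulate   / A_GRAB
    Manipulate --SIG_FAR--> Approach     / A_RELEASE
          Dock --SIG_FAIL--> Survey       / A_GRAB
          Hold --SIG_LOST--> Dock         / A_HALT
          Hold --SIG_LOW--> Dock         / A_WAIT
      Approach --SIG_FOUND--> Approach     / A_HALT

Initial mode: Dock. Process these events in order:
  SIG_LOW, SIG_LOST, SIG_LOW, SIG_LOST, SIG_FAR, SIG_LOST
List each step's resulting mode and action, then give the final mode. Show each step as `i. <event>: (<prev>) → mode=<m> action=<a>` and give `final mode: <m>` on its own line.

final mode: Hold

1. SIG_LOW: (Dock) → mode=Dock action=A_HALT
2. SIG_LOST: (Dock) → mode=Survey action=A_RELEASE
3. SIG_LOW: (Survey) → mode=Hold action=A_HALT
4. SIG_LOST: (Hold) → mode=Dock action=A_HALT
5. SIG_FAR: (Dock) → mode=Approach action=A_GRAB
6. SIG_LOST: (Approach) → mode=Hold action=A_GRAB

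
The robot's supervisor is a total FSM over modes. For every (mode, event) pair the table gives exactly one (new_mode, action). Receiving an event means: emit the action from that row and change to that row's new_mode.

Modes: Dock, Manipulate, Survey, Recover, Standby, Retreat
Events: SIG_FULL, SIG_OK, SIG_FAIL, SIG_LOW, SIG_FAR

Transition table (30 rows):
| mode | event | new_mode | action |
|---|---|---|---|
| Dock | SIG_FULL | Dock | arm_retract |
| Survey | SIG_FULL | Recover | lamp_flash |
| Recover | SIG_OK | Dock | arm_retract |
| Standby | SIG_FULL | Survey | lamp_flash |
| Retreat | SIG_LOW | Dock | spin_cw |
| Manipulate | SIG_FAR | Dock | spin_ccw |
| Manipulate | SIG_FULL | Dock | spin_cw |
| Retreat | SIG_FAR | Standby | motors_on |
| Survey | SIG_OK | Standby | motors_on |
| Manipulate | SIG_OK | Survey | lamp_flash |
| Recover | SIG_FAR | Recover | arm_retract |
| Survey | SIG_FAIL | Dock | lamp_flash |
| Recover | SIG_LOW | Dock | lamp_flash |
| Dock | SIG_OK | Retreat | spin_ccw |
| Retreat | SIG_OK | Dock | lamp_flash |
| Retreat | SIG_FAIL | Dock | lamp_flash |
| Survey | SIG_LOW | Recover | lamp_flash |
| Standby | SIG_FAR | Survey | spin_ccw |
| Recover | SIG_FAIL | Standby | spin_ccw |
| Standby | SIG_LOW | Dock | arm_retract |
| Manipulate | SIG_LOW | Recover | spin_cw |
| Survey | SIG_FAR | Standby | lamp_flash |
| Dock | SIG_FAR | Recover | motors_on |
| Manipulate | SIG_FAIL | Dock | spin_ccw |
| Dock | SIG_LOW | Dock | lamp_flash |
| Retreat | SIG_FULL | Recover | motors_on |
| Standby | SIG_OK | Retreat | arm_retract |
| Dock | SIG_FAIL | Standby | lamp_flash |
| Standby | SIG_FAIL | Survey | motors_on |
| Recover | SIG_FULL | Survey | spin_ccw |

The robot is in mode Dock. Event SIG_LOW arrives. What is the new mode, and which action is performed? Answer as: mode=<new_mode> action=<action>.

mode=Dock action=lamp_flash

current mode = Dock; filter table to that mode:
  (Dock, SIG_FULL) → (Dock, arm_retract)
  (Dock, SIG_OK) → (Retreat, spin_ccw)
  (Dock, SIG_FAR) → (Recover, motors_on)
  (Dock, SIG_LOW) → (Dock, lamp_flash)  ← event matches
  (Dock, SIG_FAIL) → (Standby, lamp_flash)
event = SIG_LOW selects (Dock, lamp_flash)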